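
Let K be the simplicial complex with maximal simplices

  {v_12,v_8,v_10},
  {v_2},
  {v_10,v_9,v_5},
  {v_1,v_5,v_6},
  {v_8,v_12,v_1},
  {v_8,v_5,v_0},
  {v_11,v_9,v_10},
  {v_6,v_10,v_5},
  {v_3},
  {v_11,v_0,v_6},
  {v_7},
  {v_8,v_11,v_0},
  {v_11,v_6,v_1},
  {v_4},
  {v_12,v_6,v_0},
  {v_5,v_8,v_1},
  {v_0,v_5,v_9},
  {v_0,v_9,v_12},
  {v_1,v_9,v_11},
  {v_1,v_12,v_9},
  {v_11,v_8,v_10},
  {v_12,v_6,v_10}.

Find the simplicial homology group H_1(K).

H_1 ≅ Z^2.

Take the total order v_0 < v_1 < v_2 < v_3 < v_4 < v_5 < v_6 < v_7 < v_8 < v_9 < v_10 < v_11 < v_12 on the vertex set. Then K (dimension 2) consists of the simplices:

  0-simplices (13): [v_0], [v_1], [v_2], [v_3], [v_4], [v_5], [v_6], [v_7], [v_8], [v_9], [v_10], [v_11], [v_12]
  1-simplices (27): (27 of them)
  2-simplices (18): (18 of them)

giving chain groups C_0 ≅ Z^13, C_1 ≅ Z^27, C_2 ≅ Z^18.

Boundary ∂_1: C_1 → C_0 is given by ∂[p,q] = [q] − [p]. For instance
  ∂[v_5,v_10] = [v_10] − [v_5].
The resulting 13×27 matrix has rank 8, and its Smith normal form has invariant factors (1,1,1,1,1,1,1,1).

Boundary ∂_2: C_2 → C_1 sends each 2-simplex [p,q,r] to [q,r] − [p,r] + [p,q]. For instance
  ∂[v_0,v_8,v_11] = [v_8,v_11] − [v_0,v_11] + [v_0,v_8],
  ∂[v_6,v_10,v_12] = [v_10,v_12] − [v_6,v_12] + [v_6,v_10].
The resulting 27×18 matrix has rank 17, and its Smith normal form has invariant factors (1,1,1,1,1,1,1,1,1,1,1,1,1,1,1,1,1).

From H_k ≅ ker(∂_k) / im(∂_{k+1}) we obtain:

  H_1: rank ker ∂_1 − rank ∂_2 = (27 − 8) − 17 = 2, and the invariant factors of ∂_2 are all 1, so H_1 ≅ Z^2.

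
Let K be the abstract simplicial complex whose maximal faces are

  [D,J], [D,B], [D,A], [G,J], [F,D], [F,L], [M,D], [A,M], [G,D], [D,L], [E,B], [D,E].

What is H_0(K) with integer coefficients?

We work with the vertex ordering A < B < D < E < F < G < J < L < M. The simplices of K, each written with vertices in increasing order, are:

  0-simplices (9): A, B, D, E, F, G, J, L, M
  1-simplices (12): AD, AM, BD, BE, DE, DF, DG, DJ, DL, DM, FL, GJ

Hence C_0 ≅ Z^9, C_1 ≅ Z^12.

∂_1: C_1 → C_0 sends each edge [p,q] (with p < q) to q − p. For instance
  ∂DF = F − D.
The 9×12 boundary matrix has rank 8 and Smith normal form diag(1,1,1,1,1,1,1,1).

From H_k ≅ ker(∂_k) / im(∂_{k+1}) we obtain:

  H_0: rank C_0 − rank ∂_1 = 9 − 8 = 1, and the invariant factors of ∂_1 are all 1, so H_0 = Z.

H_0 ≅ Z.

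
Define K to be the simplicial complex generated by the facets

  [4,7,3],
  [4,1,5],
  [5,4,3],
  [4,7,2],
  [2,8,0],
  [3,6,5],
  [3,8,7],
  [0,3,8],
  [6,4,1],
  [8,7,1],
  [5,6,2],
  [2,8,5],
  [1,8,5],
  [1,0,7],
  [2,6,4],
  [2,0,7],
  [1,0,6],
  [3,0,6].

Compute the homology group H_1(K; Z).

K has 9 vertices, 27 edges, 18 triangles.
rank ∂_1 = 8, rank ∂_2 = 18 ⇒ b_1 = 27 − 8 − 18 = 1; ∂_2 has invariant factor(s) [2] giving torsion. So H_1 = Z ⊕ Z/2.

H_1 ≅ Z ⊕ Z/2.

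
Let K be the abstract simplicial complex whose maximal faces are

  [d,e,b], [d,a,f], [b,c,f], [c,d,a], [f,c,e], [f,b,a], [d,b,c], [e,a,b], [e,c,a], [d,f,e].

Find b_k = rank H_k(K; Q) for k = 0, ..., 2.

b_0 = 1, b_1 = 0, b_2 = 0.

Fix the vertex order a < b < c < d < e < f and write every simplex with vertices in increasing order. Then dim K = 2 and the simplices of K are:

  0-simplices (6): a, b, c, d, e, f
  1-simplices (15): ab, ac, ad, ae, af, bc, bd, be, bf, cd, ce, cf, de, df, ef
  2-simplices (10): abe, abf, acd, ace, adf, bcd, bcf, bde, cef, def

so the chain groups are C_0 ≅ Z^6, C_1 ≅ Z^15, C_2 ≅ Z^10.

The boundary map ∂_1: C_1 → C_0 sends each edge [p,q] (with p < q) to q − p.
The 6×15 boundary matrix has rank 5 and Smith normal form diag(1,1,1,1,1).

The boundary map ∂_2: C_2 → C_1 acts by ∂[p,q,r] = [q,r] − [p,r] + [p,q]. For instance
  ∂bde = de − be + bd,
  ∂cef = ef − cf + ce.
This gives a 15×10 integer matrix of rank 10; reducing to Smith normal form yields diagonal entries (1,1,1,1,1,1,1,1,1,2).

From H_k ≅ ker(∂_k) / im(∂_{k+1}) we obtain:

  H_0: rank C_0 − rank ∂_1 = 6 − 5 = 1, and the invariant factors of ∂_1 are all 1, so H_0 ≅ Z.
  H_1: rank ker ∂_1 − rank ∂_2 = (15 − 5) − 10 = 0, and ∂_2 has invariant factor 2 > 1, so H_1 ≅ Z/2.
  H_2: rank ker ∂_2 − rank ∂_3 = (10 − 10) − 0 = 0, and there is no ∂_3, so H_2 ≅ 0.

Hence the Betti numbers are b_0 = 1, b_1 = 0, b_2 = 0.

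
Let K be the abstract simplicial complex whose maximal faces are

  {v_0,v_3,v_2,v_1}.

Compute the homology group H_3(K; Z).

Order the vertices as v_0 < v_1 < v_2 < v_3. Listing each simplex with vertices in this order, K has dimension 3 with simplices:

  0-simplices (4): [v_0], [v_1], [v_2], [v_3]
  1-simplices (6): [v_0,v_1], [v_0,v_2], [v_0,v_3], [v_1,v_2], [v_1,v_3], [v_2,v_3]
  2-simplices (4): [v_0,v_1,v_2], [v_0,v_1,v_3], [v_0,v_2,v_3], [v_1,v_2,v_3]
  3-simplices (1): [v_0,v_1,v_2,v_3]

so the chain groups are C_0 ≅ Z^4, C_1 ≅ Z^6, C_2 ≅ Z^4, C_3 ≅ Z^1.

∂_1: C_1 → C_0 is given by ∂[p,q] = [q] − [p]. For instance
  ∂[v_0,v_2] = [v_2] − [v_0].
The 4×6 boundary matrix has rank 3 and Smith normal form diag(1,1,1).

The boundary map ∂_2: C_2 → C_1 sends each 2-simplex [p,q,r] to [q,r] − [p,r] + [p,q]. For instance
  ∂[v_0,v_2,v_3] = [v_2,v_3] − [v_0,v_3] + [v_0,v_2],
  ∂[v_1,v_2,v_3] = [v_2,v_3] − [v_1,v_3] + [v_1,v_2].
As a 6×4 matrix over Z this has rank 3, with invariant factors (1,1,1).

Boundary ∂_3: C_3 → C_2 sends each 3-simplex σ to the alternating sum Σ_i (−1)^i (σ with its i-th vertex removed). For instance
  ∂[v_0,v_1,v_2,v_3] = [v_1,v_2,v_3] − [v_0,v_2,v_3] + [v_0,v_1,v_3] − [v_0,v_1,v_2].
The 4×1 boundary matrix has rank 1 and Smith normal form diag(1).

Computing H_k = (kernel of ∂_k) / (image of ∂_{k+1}):

  H_3: rank ker ∂_3 − rank ∂_4 = (1 − 1) − 0 = 0, and there is no ∂_4, so H_3 = 0.

H_3 ≅ 0.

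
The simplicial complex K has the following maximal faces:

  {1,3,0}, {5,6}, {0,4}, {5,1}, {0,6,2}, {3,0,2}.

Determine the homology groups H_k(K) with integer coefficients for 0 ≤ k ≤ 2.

H_0 = Z,  H_1 = Z,  H_2 = 0.

We work with the vertex ordering 0 < 1 < 2 < 3 < 4 < 5 < 6. The simplices of K, each written with vertices in increasing order, are:

  0-simplices (7): [0], [1], [2], [3], [4], [5], [6]
  1-simplices (10): [0,1], [0,2], [0,3], [0,4], [0,6], [1,3], [1,5], [2,3], [2,6], [5,6]
  2-simplices (3): [0,1,3], [0,2,3], [0,2,6]

so the chain groups are C_0 ≅ Z^7, C_1 ≅ Z^10, C_2 ≅ Z^3.

Boundary ∂_1: C_1 → C_0 maps an edge to its endpoints' difference, ∂[p,q] = q − p. For instance
  ∂[1,5] = [5] − [1].
As a 7×10 matrix over Z this has rank 6, with invariant factors (1,1,1,1,1,1).

The boundary map ∂_2: C_2 → C_1 sends each 2-simplex [p,q,r] to [q,r] − [p,r] + [p,q]. For instance
  ∂[0,1,3] = [1,3] − [0,3] + [0,1],
  ∂[0,2,3] = [2,3] − [0,3] + [0,2].
As a 10×3 matrix over Z this has rank 3, with invariant factors (1,1,1).

From H_k ≅ ker(∂_k) / im(∂_{k+1}) we obtain:

  H_0: rank C_0 − rank ∂_1 = 7 − 6 = 1, and the invariant factors of ∂_1 are all 1, so H_0 ≅ Z.
  H_1: rank ker ∂_1 − rank ∂_2 = (10 − 6) − 3 = 1, and the invariant factors of ∂_2 are all 1, so H_1 ≅ Z.
  H_2: rank ker ∂_2 − rank ∂_3 = (3 − 3) − 0 = 0, and there is no ∂_3, so H_2 ≅ 0.

As a check, the Euler characteristic is 7 − 10 + 3 = 0, which agrees with 1 − 1 + 0 = 0.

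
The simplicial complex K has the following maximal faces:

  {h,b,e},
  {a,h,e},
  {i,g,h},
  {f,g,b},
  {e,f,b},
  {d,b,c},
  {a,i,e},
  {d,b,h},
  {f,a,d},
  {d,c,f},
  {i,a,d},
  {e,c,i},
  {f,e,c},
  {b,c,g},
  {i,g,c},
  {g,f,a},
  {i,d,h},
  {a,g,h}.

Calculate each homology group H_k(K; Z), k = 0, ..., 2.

Take the total order a < b < c < d < e < f < g < h < i on the vertex set. Then K (dimension 2) consists of the simplices:

  0-simplices (9): a, b, c, d, e, f, g, h, i
  1-simplices (27): ad, ae, af, ag, ah, ai, bc, bd, be, bf, bg, bh, cd, ce, cf, cg, ci, df, dh, di, ef, eh, ei, fg, gh, gi, hi
  2-simplices (18): adf, adi, aeh, aei, afg, agh, bcd, bcg, bdh, bef, beh, bfg, cdf, cef, cei, cgi, dhi, ghi

giving chain groups C_0 ≅ Z^9, C_1 ≅ Z^27, C_2 ≅ Z^18.

The boundary map ∂_1: C_1 → C_0 maps an edge to its endpoints' difference, ∂[p,q] = q − p.
The 9×27 boundary matrix has rank 8 and Smith normal form diag(1,1,1,1,1,1,1,1).

∂_2: C_2 → C_1 maps a triangle to the signed sum of its edges. For instance
  ∂adi = di − ai + ad,
  ∂bef = ef − bf + be.
The resulting 27×18 matrix has rank 18, and its Smith normal form has invariant factors (1,1,1,1,1,1,1,1,1,1,1,1,1,1,1,1,1,2).

Now H_k = ker ∂_k / im ∂_{k+1}, so:

  H_0: rank C_0 − rank ∂_1 = 9 − 8 = 1, and the invariant factors of ∂_1 are all 1, so H_0 ≅ Z.
  H_1: rank ker ∂_1 − rank ∂_2 = (27 − 8) − 18 = 1, and ∂_2 has invariant factor 2 > 1, so H_1 ≅ Z ⊕ Z/2.
  H_2: rank ker ∂_2 − rank ∂_3 = (18 − 18) − 0 = 0, and there is no ∂_3, so H_2 ≅ 0.

(K is a triangulation of the Klein bottle.)

H_0 ≅ Z,  H_1 ≅ Z ⊕ Z/2,  H_2 = 0.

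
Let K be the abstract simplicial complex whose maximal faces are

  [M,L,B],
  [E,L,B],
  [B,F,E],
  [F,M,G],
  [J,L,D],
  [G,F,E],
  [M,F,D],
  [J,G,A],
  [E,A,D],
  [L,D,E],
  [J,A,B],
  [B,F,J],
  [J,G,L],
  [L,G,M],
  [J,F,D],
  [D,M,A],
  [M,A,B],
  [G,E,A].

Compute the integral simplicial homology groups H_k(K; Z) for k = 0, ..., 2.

H_0 = Z,  H_1 = Z^2,  H_2 = Z.

Fix the vertex order A < B < D < E < F < G < J < L < M and write every simplex with vertices in increasing order. Then dim K = 2 and the simplices of K are:

  0-simplices (9): A, B, D, E, F, G, J, L, M
  1-simplices (27): AB, AD, AE, AG, AJ, AM, BE, BF, BJ, BL, BM, DE, DF, DJ, DL, DM, EF, EG, EL, FG, FJ, FM, GJ, GL, GM, JL, LM
  2-simplices (18): ABJ, ABM, ADE, ADM, AEG, AGJ, BEF, BEL, BFJ, BLM, DEL, DFJ, DFM, DJL, EFG, FGM, GJL, GLM

so the chain groups are C_0 ≅ Z^9, C_1 ≅ Z^27, C_2 ≅ Z^18.

Boundary ∂_1: C_1 → C_0 is given by ∂[p,q] = [q] − [p]. For instance
  ∂FM = M − F.
The 9×27 boundary matrix has rank 8 and Smith normal form diag(1,1,1,1,1,1,1,1).

Boundary ∂_2: C_2 → C_1 maps a triangle to the signed sum of its edges. For instance
  ∂ABM = BM − AM + AB,
  ∂BEF = EF − BF + BE.
As a 27×18 matrix over Z this has rank 17, with invariant factors (1,1,1,1,1,1,1,1,1,1,1,1,1,1,1,1,1).

Reading off H_k = ker ∂_k / im ∂_{k+1}:

  H_0: rank C_0 − rank ∂_1 = 9 − 8 = 1, and the invariant factors of ∂_1 are all 1, so H_0 = Z.
  H_1: rank ker ∂_1 − rank ∂_2 = (27 − 8) − 17 = 2, and the invariant factors of ∂_2 are all 1, so H_1 = Z^2.
  H_2: rank ker ∂_2 − rank ∂_3 = (18 − 17) − 0 = 1, and there is no ∂_3, so H_2 = Z.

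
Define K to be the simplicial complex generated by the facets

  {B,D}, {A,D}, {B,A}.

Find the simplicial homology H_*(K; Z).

H_0 = Z,  H_1 = Z.

Take the total order A < B < D on the vertex set. Then K (dimension 1) consists of the simplices:

  0-simplices (3): A, B, D
  1-simplices (3): AB, AD, BD

Hence C_0 ≅ Z^3, C_1 ≅ Z^3.

The boundary map ∂_1: C_1 → C_0 sends each edge [p,q] (with p < q) to q − p.
As a 3×3 matrix over Z this has rank 2, with invariant factors (1,1).

Now H_k = ker ∂_k / im ∂_{k+1}, so:

  H_0: rank C_0 − rank ∂_1 = 3 − 2 = 1, and the invariant factors of ∂_1 are all 1, so H_0 ≅ Z.
  H_1: rank ker ∂_1 − rank ∂_2 = (3 − 2) − 0 = 1, and there is no ∂_2, so H_1 ≅ Z.

(K is a triangulation of the circle S^1.)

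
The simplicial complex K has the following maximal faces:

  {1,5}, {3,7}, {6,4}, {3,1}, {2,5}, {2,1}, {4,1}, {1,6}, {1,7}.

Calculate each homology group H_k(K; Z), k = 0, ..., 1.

Fix the vertex order 1 < 2 < 3 < 4 < 5 < 6 < 7 and write every simplex with vertices in increasing order. Then dim K = 1 and the simplices of K are:

  0-simplices (7): [1], [2], [3], [4], [5], [6], [7]
  1-simplices (9): [1,2], [1,3], [1,4], [1,5], [1,6], [1,7], [2,5], [3,7], [4,6]

Hence C_0 ≅ Z^7, C_1 ≅ Z^9.

∂_1: C_1 → C_0 is given by ∂[p,q] = [q] − [p]. For instance
  ∂[1,5] = [5] − [1].
The 7×9 boundary matrix has rank 6 and Smith normal form diag(1,1,1,1,1,1).

Computing H_k = (kernel of ∂_k) / (image of ∂_{k+1}):

  H_0: rank C_0 − rank ∂_1 = 7 − 6 = 1, and the invariant factors of ∂_1 are all 1, so H_0 = Z.
  H_1: rank ker ∂_1 − rank ∂_2 = (9 − 6) − 0 = 3, and there is no ∂_2, so H_1 = Z^3.

As a check, the Euler characteristic is 7 − 9 = -2, which agrees with 1 − 3 = -2.

H_0 ≅ Z,  H_1 ≅ Z^3.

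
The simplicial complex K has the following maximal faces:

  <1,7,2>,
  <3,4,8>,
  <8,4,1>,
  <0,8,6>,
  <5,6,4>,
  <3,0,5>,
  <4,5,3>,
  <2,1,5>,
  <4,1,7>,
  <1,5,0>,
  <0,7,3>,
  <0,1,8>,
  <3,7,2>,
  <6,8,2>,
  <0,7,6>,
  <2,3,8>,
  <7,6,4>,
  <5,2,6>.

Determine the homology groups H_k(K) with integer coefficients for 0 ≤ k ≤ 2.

H_0 ≅ Z,  H_1 ≅ Z^2,  H_2 ≅ Z.

We work with the vertex ordering 0 < 1 < 2 < 3 < 4 < 5 < 6 < 7 < 8. The simplices of K, each written with vertices in increasing order, are:

  0-simplices (9): [0], [1], [2], [3], [4], [5], [6], [7], [8]
  1-simplices (27): (27 of them)
  2-simplices (18): [0,1,5], [0,1,8], [0,3,5], [0,3,7], [0,6,7], [0,6,8], [1,2,5], [1,2,7], [1,4,7], [1,4,8], [2,3,7], [2,3,8], [2,5,6], [2,6,8], [3,4,5], [3,4,8], [4,5,6], [4,6,7]

so the chain groups are C_0 ≅ Z^9, C_1 ≅ Z^27, C_2 ≅ Z^18.

The boundary map ∂_1: C_1 → C_0 is given by ∂[p,q] = [q] − [p].
The 9×27 boundary matrix has rank 8 and Smith normal form diag(1,1,1,1,1,1,1,1).

The boundary map ∂_2: C_2 → C_1 sends each 2-simplex [p,q,r] to [q,r] − [p,r] + [p,q]. For instance
  ∂[0,6,7] = [6,7] − [0,7] + [0,6],
  ∂[2,3,8] = [3,8] − [2,8] + [2,3].
The 27×18 boundary matrix has rank 17 and Smith normal form diag(1,1,1,1,1,1,1,1,1,1,1,1,1,1,1,1,1).

Reading off H_k = ker ∂_k / im ∂_{k+1}:

  H_0: rank C_0 − rank ∂_1 = 9 − 8 = 1, and the invariant factors of ∂_1 are all 1, so H_0 = Z.
  H_1: rank ker ∂_1 − rank ∂_2 = (27 − 8) − 17 = 2, and the invariant factors of ∂_2 are all 1, so H_1 = Z^2.
  H_2: rank ker ∂_2 − rank ∂_3 = (18 − 17) − 0 = 1, and there is no ∂_3, so H_2 = Z.

(K is a triangulation of the torus T^2.)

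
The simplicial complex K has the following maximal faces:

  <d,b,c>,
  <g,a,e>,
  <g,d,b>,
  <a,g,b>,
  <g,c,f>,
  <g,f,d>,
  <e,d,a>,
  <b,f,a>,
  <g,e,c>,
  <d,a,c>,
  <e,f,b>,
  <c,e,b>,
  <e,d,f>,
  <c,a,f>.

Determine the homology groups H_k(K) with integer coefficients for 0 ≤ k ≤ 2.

H_0 = Z,  H_1 = Z^2,  H_2 = Z.

We work with the vertex ordering a < b < c < d < e < f < g. The simplices of K, each written with vertices in increasing order, are:

  0-simplices (7): a, b, c, d, e, f, g
  1-simplices (21): ab, ac, ad, ae, af, ag, bc, bd, be, bf, bg, cd, ce, cf, cg, de, df, dg, ef, eg, fg
  2-simplices (14): abf, abg, acd, acf, ade, aeg, bcd, bce, bdg, bef, ceg, cfg, def, dfg

Hence C_0 ≅ Z^7, C_1 ≅ Z^21, C_2 ≅ Z^14.

The boundary map ∂_1: C_1 → C_0 is given by ∂[p,q] = [q] − [p]. For instance
  ∂cd = d − c.
The 7×21 boundary matrix has rank 6 and Smith normal form diag(1,1,1,1,1,1).

The boundary map ∂_2: C_2 → C_1 acts by ∂[p,q,r] = [q,r] − [p,r] + [p,q]. For instance
  ∂abf = bf − af + ab,
  ∂ceg = eg − cg + ce.
The resulting 21×14 matrix has rank 13, and its Smith normal form has invariant factors (1,1,1,1,1,1,1,1,1,1,1,1,1).

From H_k ≅ ker(∂_k) / im(∂_{k+1}) we obtain:

  H_0: rank C_0 − rank ∂_1 = 7 − 6 = 1, and the invariant factors of ∂_1 are all 1, so H_0 ≅ Z.
  H_1: rank ker ∂_1 − rank ∂_2 = (21 − 6) − 13 = 2, and the invariant factors of ∂_2 are all 1, so H_1 ≅ Z^2.
  H_2: rank ker ∂_2 − rank ∂_3 = (14 − 13) − 0 = 1, and there is no ∂_3, so H_2 ≅ Z.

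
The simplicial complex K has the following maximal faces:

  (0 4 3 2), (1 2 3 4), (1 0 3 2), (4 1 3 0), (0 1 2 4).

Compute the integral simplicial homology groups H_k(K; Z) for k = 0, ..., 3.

We work with the vertex ordering 0 < 1 < 2 < 3 < 4. The simplices of K, each written with vertices in increasing order, are:

  0-simplices (5): [0], [1], [2], [3], [4]
  1-simplices (10): [0,1], [0,2], [0,3], [0,4], [1,2], [1,3], [1,4], [2,3], [2,4], [3,4]
  2-simplices (10): [0,1,2], [0,1,3], [0,1,4], [0,2,3], [0,2,4], [0,3,4], [1,2,3], [1,2,4], [1,3,4], [2,3,4]
  3-simplices (5): [0,1,2,3], [0,1,2,4], [0,1,3,4], [0,2,3,4], [1,2,3,4]

Hence C_0 ≅ Z^5, C_1 ≅ Z^10, C_2 ≅ Z^10, C_3 ≅ Z^5.

∂_1: C_1 → C_0 sends each edge [p,q] (with p < q) to q − p.
The resulting 5×10 matrix has rank 4, and its Smith normal form has invariant factors (1,1,1,1).

∂_2: C_2 → C_1 acts by ∂[p,q,r] = [q,r] − [p,r] + [p,q]. For instance
  ∂[0,3,4] = [3,4] − [0,4] + [0,3],
  ∂[2,3,4] = [3,4] − [2,4] + [2,3].
As a 10×10 matrix over Z this has rank 6, with invariant factors (1,1,1,1,1,1).

Boundary ∂_3: C_3 → C_2 sends each 3-simplex σ to the alternating sum Σ_i (−1)^i (σ with its i-th vertex removed). For instance
  ∂[0,2,3,4] = [2,3,4] − [0,3,4] + [0,2,4] − [0,2,3],
  ∂[0,1,2,3] = [1,2,3] − [0,2,3] + [0,1,3] − [0,1,2].
This gives a 10×5 integer matrix of rank 4; reducing to Smith normal form yields diagonal entries (1,1,1,1).

From H_k ≅ ker(∂_k) / im(∂_{k+1}) we obtain:

  H_0: rank C_0 − rank ∂_1 = 5 − 4 = 1, and the invariant factors of ∂_1 are all 1, so H_0 = Z.
  H_1: rank ker ∂_1 − rank ∂_2 = (10 − 4) − 6 = 0, and the invariant factors of ∂_2 are all 1, so H_1 = 0.
  H_2: rank ker ∂_2 − rank ∂_3 = (10 − 6) − 4 = 0, and the invariant factors of ∂_3 are all 1, so H_2 = 0.
  H_3: rank ker ∂_3 − rank ∂_4 = (5 − 4) − 0 = 1, and there is no ∂_4, so H_3 = Z.

H_0 ≅ Z,  H_1 = 0,  H_2 = 0,  H_3 ≅ Z.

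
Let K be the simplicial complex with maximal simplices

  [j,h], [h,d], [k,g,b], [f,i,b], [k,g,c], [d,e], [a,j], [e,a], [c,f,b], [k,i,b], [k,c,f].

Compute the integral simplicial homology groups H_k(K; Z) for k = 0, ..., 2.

K has 11 vertices, 17 edges, 6 triangles.
rank ∂_0 = 0, rank ∂_1 = 9 ⇒ b_0 = 11 − 0 − 9 = 2; all invariant factors of ∂_1 are 1 so no torsion. So H_0 = Z^2.
rank ∂_1 = 9, rank ∂_2 = 6 ⇒ b_1 = 17 − 9 − 6 = 2; all invariant factors of ∂_2 are 1 so no torsion. So H_1 = Z^2.
rank ∂_2 = 6, rank ∂_3 = 0 ⇒ b_2 = 6 − 6 − 0 = 0. So H_2 = 0.

H_0 ≅ Z^2,  H_1 ≅ Z^2,  H_2 = 0.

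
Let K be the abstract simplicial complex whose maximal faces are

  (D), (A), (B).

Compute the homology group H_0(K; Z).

Take the total order A < B < D on the vertex set. Then K (dimension 0) consists of the simplices:

  0-simplices (3): A, B, D

so the chain groups are C_0 ≅ Z^3.

From H_k ≅ ker(∂_k) / im(∂_{k+1}) we obtain:

  H_0: rank C_0 − rank ∂_1 = 3 − 0 = 3, and there is no ∂_1, so H_0 ≅ Z^3.

(K is a triangulation of a set of 3 points.)

H_0 = Z^3.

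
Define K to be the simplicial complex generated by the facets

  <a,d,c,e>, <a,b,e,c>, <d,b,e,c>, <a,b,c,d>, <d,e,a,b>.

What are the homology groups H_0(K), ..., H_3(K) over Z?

Fix the vertex order a < b < c < d < e and write every simplex with vertices in increasing order. Then dim K = 3 and the simplices of K are:

  0-simplices (5): a, b, c, d, e
  1-simplices (10): ab, ac, ad, ae, bc, bd, be, cd, ce, de
  2-simplices (10): abc, abd, abe, acd, ace, ade, bcd, bce, bde, cde
  3-simplices (5): abcd, abce, abde, acde, bcde

giving chain groups C_0 ≅ Z^5, C_1 ≅ Z^10, C_2 ≅ Z^10, C_3 ≅ Z^5.

The boundary map ∂_1: C_1 → C_0 sends each edge [p,q] (with p < q) to q − p.
The 5×10 boundary matrix has rank 4 and Smith normal form diag(1,1,1,1).

∂_2: C_2 → C_1 sends each 2-simplex [p,q,r] to [q,r] − [p,r] + [p,q]. For instance
  ∂bcd = cd − bd + bc,
  ∂bce = ce − be + bc.
The resulting 10×10 matrix has rank 6, and its Smith normal form has invariant factors (1,1,1,1,1,1).

The boundary map ∂_3: C_3 → C_2 sends each 3-simplex σ to the alternating sum Σ_i (−1)^i (σ with its i-th vertex removed). For instance
  ∂abcd = bcd − acd + abd − abc,
  ∂acde = cde − ade + ace − acd.
The 10×5 boundary matrix has rank 4 and Smith normal form diag(1,1,1,1).

From H_k ≅ ker(∂_k) / im(∂_{k+1}) we obtain:

  H_0: rank C_0 − rank ∂_1 = 5 − 4 = 1, and the invariant factors of ∂_1 are all 1, so H_0 ≅ Z.
  H_1: rank ker ∂_1 − rank ∂_2 = (10 − 4) − 6 = 0, and the invariant factors of ∂_2 are all 1, so H_1 ≅ 0.
  H_2: rank ker ∂_2 − rank ∂_3 = (10 − 6) − 4 = 0, and the invariant factors of ∂_3 are all 1, so H_2 ≅ 0.
  H_3: rank ker ∂_3 − rank ∂_4 = (5 − 4) − 0 = 1, and there is no ∂_4, so H_3 ≅ Z.

As a check, the Euler characteristic is 5 − 10 + 10 − 5 = 0, which agrees with 1 − 0 + 0 − 1 = 0.

H_0 = Z,  H_1 = 0,  H_2 = 0,  H_3 = Z.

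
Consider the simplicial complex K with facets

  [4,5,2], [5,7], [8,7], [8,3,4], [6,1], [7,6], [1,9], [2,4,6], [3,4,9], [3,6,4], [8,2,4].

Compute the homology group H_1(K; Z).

H_1 = Z^3.

Take the total order 1 < 2 < 3 < 4 < 5 < 6 < 7 < 8 < 9 on the vertex set. Then K (dimension 2) consists of the simplices:

  0-simplices (9): [1], [2], [3], [4], [5], [6], [7], [8], [9]
  1-simplices (17): [1,6], [1,9], [2,4], [2,5], [2,6], [2,8], [3,4], [3,6], [3,8], [3,9], [4,5], [4,6], [4,8], [4,9], [5,7], [6,7], [7,8]
  2-simplices (6): [2,4,5], [2,4,6], [2,4,8], [3,4,6], [3,4,8], [3,4,9]

Hence C_0 ≅ Z^9, C_1 ≅ Z^17, C_2 ≅ Z^6.

∂_1: C_1 → C_0 maps an edge to its endpoints' difference, ∂[p,q] = q − p. For instance
  ∂[4,8] = [8] − [4].
As a 9×17 matrix over Z this has rank 8, with invariant factors (1,1,1,1,1,1,1,1).

The boundary map ∂_2: C_2 → C_1 maps a triangle to the signed sum of its edges. For instance
  ∂[2,4,8] = [4,8] − [2,8] + [2,4],
  ∂[3,4,8] = [4,8] − [3,8] + [3,4].
As a 17×6 matrix over Z this has rank 6, with invariant factors (1,1,1,1,1,1).

Reading off H_k = ker ∂_k / im ∂_{k+1}:

  H_1: rank ker ∂_1 − rank ∂_2 = (17 − 8) − 6 = 3, and the invariant factors of ∂_2 are all 1, so H_1 = Z^3.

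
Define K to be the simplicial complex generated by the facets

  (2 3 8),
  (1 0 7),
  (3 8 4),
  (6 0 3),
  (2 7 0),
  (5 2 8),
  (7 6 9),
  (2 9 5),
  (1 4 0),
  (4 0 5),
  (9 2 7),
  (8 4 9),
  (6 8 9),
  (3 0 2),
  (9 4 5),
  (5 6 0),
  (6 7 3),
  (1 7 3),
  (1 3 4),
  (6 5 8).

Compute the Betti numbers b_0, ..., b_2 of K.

Fix the vertex order 0 < 1 < 2 < 3 < 4 < 5 < 6 < 7 < 8 < 9 and write every simplex with vertices in increasing order. Then dim K = 2 and the simplices of K are:

  0-simplices (10): [0], [1], [2], [3], [4], [5], [6], [7], [8], [9]
  1-simplices (30): (30 of them)
  2-simplices (20): (20 of them)

Hence C_0 ≅ Z^10, C_1 ≅ Z^30, C_2 ≅ Z^20.

The boundary map ∂_1: C_1 → C_0 sends each edge [p,q] (with p < q) to q − p. For instance
  ∂[0,5] = [5] − [0].
As a 10×30 matrix over Z this has rank 9, with invariant factors (1,1,1,1,1,1,1,1,1).

The boundary map ∂_2: C_2 → C_1 maps a triangle to the signed sum of its edges. For instance
  ∂[2,5,9] = [5,9] − [2,9] + [2,5],
  ∂[6,8,9] = [8,9] − [6,9] + [6,8].
The resulting 30×20 matrix has rank 20, and its Smith normal form has invariant factors (1,1,1,1,1,1,1,1,1,1,1,1,1,1,1,1,1,1,1,2).

Reading off H_k = ker ∂_k / im ∂_{k+1}:

  H_0: rank C_0 − rank ∂_1 = 10 − 9 = 1, and the invariant factors of ∂_1 are all 1, so H_0 ≅ Z.
  H_1: rank ker ∂_1 − rank ∂_2 = (30 − 9) − 20 = 1, and ∂_2 has invariant factor 2 > 1, so H_1 ≅ Z ⊕ Z_2.
  H_2: rank ker ∂_2 − rank ∂_3 = (20 − 20) − 0 = 0, and there is no ∂_3, so H_2 ≅ 0.

As a check, the Euler characteristic is 10 − 30 + 20 = 0, which agrees with 1 − 1 + 0 = 0.
(K is a triangulation of the Klein bottle.)

Hence the Betti numbers are b_0 = 1, b_1 = 1, b_2 = 0.

b_0 = 1, b_1 = 1, b_2 = 0.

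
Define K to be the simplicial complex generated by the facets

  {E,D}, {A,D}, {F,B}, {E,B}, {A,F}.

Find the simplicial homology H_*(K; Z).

Take the total order A < B < D < E < F on the vertex set. Then K (dimension 1) consists of the simplices:

  0-simplices (5): A, B, D, E, F
  1-simplices (5): AD, AF, BE, BF, DE

so the chain groups are C_0 ≅ Z^5, C_1 ≅ Z^5.

∂_1: C_1 → C_0 sends each edge [p,q] (with p < q) to q − p. For instance
  ∂AF = F − A.
As a 5×5 matrix over Z this has rank 4, with invariant factors (1,1,1,1).

Computing H_k = (kernel of ∂_k) / (image of ∂_{k+1}):

  H_0: rank C_0 − rank ∂_1 = 5 − 4 = 1, and the invariant factors of ∂_1 are all 1, so H_0 ≅ Z.
  H_1: rank ker ∂_1 − rank ∂_2 = (5 − 4) − 0 = 1, and there is no ∂_2, so H_1 ≅ Z.

(K is a triangulation of the circle S^1.)

H_0 ≅ Z,  H_1 ≅ Z.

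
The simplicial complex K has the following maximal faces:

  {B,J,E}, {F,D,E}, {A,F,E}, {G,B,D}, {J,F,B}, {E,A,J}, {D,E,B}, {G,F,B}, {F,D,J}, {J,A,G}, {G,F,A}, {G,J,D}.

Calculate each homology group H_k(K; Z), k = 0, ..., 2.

H_0 = Z,  H_1 = Z/2,  H_2 = 0.

K has 7 vertices, 18 edges, 12 triangles.
rank ∂_0 = 0, rank ∂_1 = 6 ⇒ b_0 = 7 − 0 − 6 = 1; all invariant factors of ∂_1 are 1 so no torsion. So H_0 ≅ Z.
rank ∂_1 = 6, rank ∂_2 = 12 ⇒ b_1 = 18 − 6 − 12 = 0; ∂_2 has invariant factor(s) [2] giving torsion. So H_1 ≅ Z/2.
rank ∂_2 = 12, rank ∂_3 = 0 ⇒ b_2 = 12 − 12 − 0 = 0. So H_2 ≅ 0.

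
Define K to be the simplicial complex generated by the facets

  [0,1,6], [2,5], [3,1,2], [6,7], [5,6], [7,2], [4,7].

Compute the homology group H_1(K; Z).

H_1 ≅ Z^2.

Take the total order 0 < 1 < 2 < 3 < 4 < 5 < 6 < 7 on the vertex set. Then K (dimension 2) consists of the simplices:

  0-simplices (8): [0], [1], [2], [3], [4], [5], [6], [7]
  1-simplices (11): [0,1], [0,6], [1,2], [1,3], [1,6], [2,3], [2,5], [2,7], [4,7], [5,6], [6,7]
  2-simplices (2): [0,1,6], [1,2,3]

giving chain groups C_0 ≅ Z^8, C_1 ≅ Z^11, C_2 ≅ Z^2.

∂_1: C_1 → C_0 maps an edge to its endpoints' difference, ∂[p,q] = q − p. For instance
  ∂[1,3] = [3] − [1].
This gives a 8×11 integer matrix of rank 7; reducing to Smith normal form yields diagonal entries (1,1,1,1,1,1,1).

The boundary map ∂_2: C_2 → C_1 acts by ∂[p,q,r] = [q,r] − [p,r] + [p,q]. For instance
  ∂[1,2,3] = [2,3] − [1,3] + [1,2],
  ∂[0,1,6] = [1,6] − [0,6] + [0,1].
As a 11×2 matrix over Z this has rank 2, with invariant factors (1,1).

Reading off H_k = ker ∂_k / im ∂_{k+1}:

  H_1: rank ker ∂_1 − rank ∂_2 = (11 − 7) − 2 = 2, and the invariant factors of ∂_2 are all 1, so H_1 = Z^2.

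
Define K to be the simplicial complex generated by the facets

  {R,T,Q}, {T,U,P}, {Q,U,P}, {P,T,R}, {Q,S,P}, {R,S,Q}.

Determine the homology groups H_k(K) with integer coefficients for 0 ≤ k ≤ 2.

H_0 ≅ Z,  H_1 ≅ Z,  H_2 = 0.

Take the total order P < Q < R < S < T < U on the vertex set. Then K (dimension 2) consists of the simplices:

  0-simplices (6): P, Q, R, S, T, U
  1-simplices (12): PQ, PR, PS, PT, PU, QR, QS, QT, QU, RS, RT, TU
  2-simplices (6): PQS, PQU, PRT, PTU, QRS, QRT

so the chain groups are C_0 ≅ Z^6, C_1 ≅ Z^12, C_2 ≅ Z^6.

∂_1: C_1 → C_0 maps an edge to its endpoints' difference, ∂[p,q] = q − p. For instance
  ∂QS = S − Q.
The resulting 6×12 matrix has rank 5, and its Smith normal form has invariant factors (1,1,1,1,1).

Boundary ∂_2: C_2 → C_1 maps a triangle to the signed sum of its edges. For instance
  ∂QRS = RS − QS + QR,
  ∂QRT = RT − QT + QR.
The resulting 12×6 matrix has rank 6, and its Smith normal form has invariant factors (1,1,1,1,1,1).

Reading off H_k = ker ∂_k / im ∂_{k+1}:

  H_0: rank C_0 − rank ∂_1 = 6 − 5 = 1, and the invariant factors of ∂_1 are all 1, so H_0 ≅ Z.
  H_1: rank ker ∂_1 − rank ∂_2 = (12 − 5) − 6 = 1, and the invariant factors of ∂_2 are all 1, so H_1 ≅ Z.
  H_2: rank ker ∂_2 − rank ∂_3 = (6 − 6) − 0 = 0, and there is no ∂_3, so H_2 ≅ 0.

As a check, the Euler characteristic is 6 − 12 + 6 = 0, which agrees with 1 − 1 + 0 = 0.
(K is a triangulation of the cylinder S^1 x I.)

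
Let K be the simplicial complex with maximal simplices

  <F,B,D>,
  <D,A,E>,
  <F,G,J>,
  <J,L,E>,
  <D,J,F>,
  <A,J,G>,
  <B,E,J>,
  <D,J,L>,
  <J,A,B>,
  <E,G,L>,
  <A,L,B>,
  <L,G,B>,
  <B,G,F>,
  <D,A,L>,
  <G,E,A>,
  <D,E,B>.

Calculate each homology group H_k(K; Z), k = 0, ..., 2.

H_0 ≅ Z,  H_1 ≅ Z^2,  H_2 ≅ Z.

Fix the vertex order A < B < D < E < F < G < J < L and write every simplex with vertices in increasing order. Then dim K = 2 and the simplices of K are:

  0-simplices (8): A, B, D, E, F, G, J, L
  1-simplices (24): AB, AD, AE, AG, AJ, AL, BD, BE, BF, BG, BJ, BL, DE, DF, DJ, DL, EG, EJ, EL, FG, FJ, GJ, GL, JL
  2-simplices (16): ABJ, ABL, ADE, ADL, AEG, AGJ, BDE, BDF, BEJ, BFG, BGL, DFJ, DJL, EGL, EJL, FGJ

Hence C_0 ≅ Z^8, C_1 ≅ Z^24, C_2 ≅ Z^16.

The boundary map ∂_1: C_1 → C_0 sends each edge [p,q] (with p < q) to q − p. For instance
  ∂EJ = J − E.
This gives a 8×24 integer matrix of rank 7; reducing to Smith normal form yields diagonal entries (1,1,1,1,1,1,1).

∂_2: C_2 → C_1 sends each 2-simplex [p,q,r] to [q,r] − [p,r] + [p,q]. For instance
  ∂ABL = BL − AL + AB,
  ∂ADE = DE − AE + AD.
The 24×16 boundary matrix has rank 15 and Smith normal form diag(1,1,1,1,1,1,1,1,1,1,1,1,1,1,1).

From H_k ≅ ker(∂_k) / im(∂_{k+1}) we obtain:

  H_0: rank C_0 − rank ∂_1 = 8 − 7 = 1, and the invariant factors of ∂_1 are all 1, so H_0 ≅ Z.
  H_1: rank ker ∂_1 − rank ∂_2 = (24 − 7) − 15 = 2, and the invariant factors of ∂_2 are all 1, so H_1 ≅ Z^2.
  H_2: rank ker ∂_2 − rank ∂_3 = (16 − 15) − 0 = 1, and there is no ∂_3, so H_2 ≅ Z.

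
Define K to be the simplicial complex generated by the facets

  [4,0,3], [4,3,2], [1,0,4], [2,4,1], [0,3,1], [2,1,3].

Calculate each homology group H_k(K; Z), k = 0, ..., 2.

Fix the vertex order 0 < 1 < 2 < 3 < 4 and write every simplex with vertices in increasing order. Then dim K = 2 and the simplices of K are:

  0-simplices (5): [0], [1], [2], [3], [4]
  1-simplices (9): [0,1], [0,3], [0,4], [1,2], [1,3], [1,4], [2,3], [2,4], [3,4]
  2-simplices (6): [0,1,3], [0,1,4], [0,3,4], [1,2,3], [1,2,4], [2,3,4]

giving chain groups C_0 ≅ Z^5, C_1 ≅ Z^9, C_2 ≅ Z^6.

Boundary ∂_1: C_1 → C_0 is given by ∂[p,q] = [q] − [p]. For instance
  ∂[1,3] = [3] − [1].
The 5×9 boundary matrix has rank 4 and Smith normal form diag(1,1,1,1).

∂_2: C_2 → C_1 sends each 2-simplex [p,q,r] to [q,r] − [p,r] + [p,q]. For instance
  ∂[0,3,4] = [3,4] − [0,4] + [0,3],
  ∂[1,2,3] = [2,3] − [1,3] + [1,2].
The resulting 9×6 matrix has rank 5, and its Smith normal form has invariant factors (1,1,1,1,1).

From H_k ≅ ker(∂_k) / im(∂_{k+1}) we obtain:

  H_0: rank C_0 − rank ∂_1 = 5 − 4 = 1, and the invariant factors of ∂_1 are all 1, so H_0 ≅ Z.
  H_1: rank ker ∂_1 − rank ∂_2 = (9 − 4) − 5 = 0, and the invariant factors of ∂_2 are all 1, so H_1 ≅ 0.
  H_2: rank ker ∂_2 − rank ∂_3 = (6 − 5) − 0 = 1, and there is no ∂_3, so H_2 ≅ Z.

As a check, the Euler characteristic is 5 − 9 + 6 = 2, which agrees with 1 − 0 + 1 = 2.

H_0 = Z,  H_1 = 0,  H_2 = Z.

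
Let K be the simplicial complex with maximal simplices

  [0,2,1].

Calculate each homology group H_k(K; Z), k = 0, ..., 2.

Order the vertices as 0 < 1 < 2. Listing each simplex with vertices in this order, K has dimension 2 with simplices:

  0-simplices (3): [0], [1], [2]
  1-simplices (3): [0,1], [0,2], [1,2]
  2-simplices (1): [0,1,2]

so the chain groups are C_0 ≅ Z^3, C_1 ≅ Z^3, C_2 ≅ Z^1.

Boundary ∂_1: C_1 → C_0 is given by ∂[p,q] = [q] − [p].
The 3×3 boundary matrix has rank 2 and Smith normal form diag(1,1).

The boundary map ∂_2: C_2 → C_1 sends each 2-simplex [p,q,r] to [q,r] − [p,r] + [p,q]. For instance
  ∂[0,1,2] = [1,2] − [0,2] + [0,1].
The 3×1 boundary matrix has rank 1 and Smith normal form diag(1).

From H_k ≅ ker(∂_k) / im(∂_{k+1}) we obtain:

  H_0: rank C_0 − rank ∂_1 = 3 − 2 = 1, and the invariant factors of ∂_1 are all 1, so H_0 ≅ Z.
  H_1: rank ker ∂_1 − rank ∂_2 = (3 − 2) − 1 = 0, and the invariant factors of ∂_2 are all 1, so H_1 ≅ 0.
  H_2: rank ker ∂_2 − rank ∂_3 = (1 − 1) − 0 = 0, and there is no ∂_3, so H_2 ≅ 0.

As a check, the Euler characteristic is 3 − 3 + 1 = 1, which agrees with 1 − 0 + 0 = 1.

H_0 ≅ Z,  H_1 = 0,  H_2 = 0.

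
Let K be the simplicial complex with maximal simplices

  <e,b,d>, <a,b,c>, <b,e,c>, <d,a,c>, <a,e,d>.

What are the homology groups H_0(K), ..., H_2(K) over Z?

Fix the vertex order a < b < c < d < e and write every simplex with vertices in increasing order. Then dim K = 2 and the simplices of K are:

  0-simplices (5): a, b, c, d, e
  1-simplices (10): ab, ac, ad, ae, bc, bd, be, cd, ce, de
  2-simplices (5): abc, acd, ade, bce, bde

giving chain groups C_0 ≅ Z^5, C_1 ≅ Z^10, C_2 ≅ Z^5.

∂_1: C_1 → C_0 maps an edge to its endpoints' difference, ∂[p,q] = q − p.
As a 5×10 matrix over Z this has rank 4, with invariant factors (1,1,1,1).

The boundary map ∂_2: C_2 → C_1 sends each 2-simplex [p,q,r] to [q,r] − [p,r] + [p,q]. For instance
  ∂bce = ce − be + bc,
  ∂ade = de − ae + ad.
This gives a 10×5 integer matrix of rank 5; reducing to Smith normal form yields diagonal entries (1,1,1,1,1).

Now H_k = ker ∂_k / im ∂_{k+1}, so:

  H_0: rank C_0 − rank ∂_1 = 5 − 4 = 1, and the invariant factors of ∂_1 are all 1, so H_0 ≅ Z.
  H_1: rank ker ∂_1 − rank ∂_2 = (10 − 4) − 5 = 1, and the invariant factors of ∂_2 are all 1, so H_1 ≅ Z.
  H_2: rank ker ∂_2 − rank ∂_3 = (5 − 5) − 0 = 0, and there is no ∂_3, so H_2 ≅ 0.

H_0 ≅ Z,  H_1 ≅ Z,  H_2 = 0.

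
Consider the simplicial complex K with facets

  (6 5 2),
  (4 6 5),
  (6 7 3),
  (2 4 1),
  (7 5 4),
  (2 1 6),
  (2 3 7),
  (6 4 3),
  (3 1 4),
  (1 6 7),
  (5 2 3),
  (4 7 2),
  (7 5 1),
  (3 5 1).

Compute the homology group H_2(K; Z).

H_2 = Z.

Order the vertices as 1 < 2 < 3 < 4 < 5 < 6 < 7. Listing each simplex with vertices in this order, K has dimension 2 with simplices:

  0-simplices (7): [1], [2], [3], [4], [5], [6], [7]
  1-simplices (21): [1,2], [1,3], [1,4], [1,5], [1,6], [1,7], [2,3], [2,4], [2,5], [2,6], [2,7], [3,4], [3,5], [3,6], [3,7], [4,5], [4,6], [4,7], [5,6], [5,7], [6,7]
  2-simplices (14): [1,2,4], [1,2,6], [1,3,4], [1,3,5], [1,5,7], [1,6,7], [2,3,5], [2,3,7], [2,4,7], [2,5,6], [3,4,6], [3,6,7], [4,5,6], [4,5,7]

so the chain groups are C_0 ≅ Z^7, C_1 ≅ Z^21, C_2 ≅ Z^14.

∂_1: C_1 → C_0 maps an edge to its endpoints' difference, ∂[p,q] = q − p.
As a 7×21 matrix over Z this has rank 6, with invariant factors (1,1,1,1,1,1).

Boundary ∂_2: C_2 → C_1 acts by ∂[p,q,r] = [q,r] − [p,r] + [p,q]. For instance
  ∂[1,2,4] = [2,4] − [1,4] + [1,2],
  ∂[2,3,5] = [3,5] − [2,5] + [2,3].
The 21×14 boundary matrix has rank 13 and Smith normal form diag(1,1,1,1,1,1,1,1,1,1,1,1,1).

Now H_k = ker ∂_k / im ∂_{k+1}, so:

  H_2: rank ker ∂_2 − rank ∂_3 = (14 − 13) − 0 = 1, and there is no ∂_3, so H_2 = Z.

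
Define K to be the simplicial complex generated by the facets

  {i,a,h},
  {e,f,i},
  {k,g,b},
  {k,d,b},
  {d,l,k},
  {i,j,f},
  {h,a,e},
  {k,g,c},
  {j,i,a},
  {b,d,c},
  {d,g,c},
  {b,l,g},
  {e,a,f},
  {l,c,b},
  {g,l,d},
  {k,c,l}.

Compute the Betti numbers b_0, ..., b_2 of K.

K has 12 vertices, 27 edges, 16 triangles.
rank ∂_0 = 0, rank ∂_1 = 10 ⇒ b_0 = 12 − 0 − 10 = 2; all invariant factors of ∂_1 are 1 so no torsion. So H_0 ≅ Z^2.
rank ∂_1 = 10, rank ∂_2 = 16 ⇒ b_1 = 27 − 10 − 16 = 1; ∂_2 has invariant factor(s) [2] giving torsion. So H_1 ≅ Z × Z/2.
rank ∂_2 = 16, rank ∂_3 = 0 ⇒ b_2 = 16 − 16 − 0 = 0. So H_2 ≅ 0.

b_0 = 2, b_1 = 1, b_2 = 0.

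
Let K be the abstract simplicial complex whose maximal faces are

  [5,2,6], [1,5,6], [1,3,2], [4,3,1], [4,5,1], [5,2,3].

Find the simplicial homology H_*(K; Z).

We work with the vertex ordering 1 < 2 < 3 < 4 < 5 < 6. The simplices of K, each written with vertices in increasing order, are:

  0-simplices (6): [1], [2], [3], [4], [5], [6]
  1-simplices (12): [1,2], [1,3], [1,4], [1,5], [1,6], [2,3], [2,5], [2,6], [3,4], [3,5], [4,5], [5,6]
  2-simplices (6): [1,2,3], [1,3,4], [1,4,5], [1,5,6], [2,3,5], [2,5,6]

so the chain groups are C_0 ≅ Z^6, C_1 ≅ Z^12, C_2 ≅ Z^6.

Boundary ∂_1: C_1 → C_0 sends each edge [p,q] (with p < q) to q − p.
As a 6×12 matrix over Z this has rank 5, with invariant factors (1,1,1,1,1).

∂_2: C_2 → C_1 maps a triangle to the signed sum of its edges. For instance
  ∂[1,4,5] = [4,5] − [1,5] + [1,4],
  ∂[1,3,4] = [3,4] − [1,4] + [1,3].
The resulting 12×6 matrix has rank 6, and its Smith normal form has invariant factors (1,1,1,1,1,1).

Computing H_k = (kernel of ∂_k) / (image of ∂_{k+1}):

  H_0: rank C_0 − rank ∂_1 = 6 − 5 = 1, and the invariant factors of ∂_1 are all 1, so H_0 ≅ Z.
  H_1: rank ker ∂_1 − rank ∂_2 = (12 − 5) − 6 = 1, and the invariant factors of ∂_2 are all 1, so H_1 ≅ Z.
  H_2: rank ker ∂_2 − rank ∂_3 = (6 − 6) − 0 = 0, and there is no ∂_3, so H_2 ≅ 0.

(K is a triangulation of the cylinder S^1 x I.)

H_0 ≅ Z,  H_1 ≅ Z,  H_2 = 0.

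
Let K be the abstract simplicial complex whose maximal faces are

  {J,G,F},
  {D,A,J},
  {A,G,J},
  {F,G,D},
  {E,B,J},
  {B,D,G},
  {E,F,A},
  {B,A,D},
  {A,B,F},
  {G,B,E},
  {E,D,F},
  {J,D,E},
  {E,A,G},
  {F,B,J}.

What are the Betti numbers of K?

Order the vertices as A < B < D < E < F < G < J. Listing each simplex with vertices in this order, K has dimension 2 with simplices:

  0-simplices (7): A, B, D, E, F, G, J
  1-simplices (21): AB, AD, AE, AF, AG, AJ, BD, BE, BF, BG, BJ, DE, DF, DG, DJ, EF, EG, EJ, FG, FJ, GJ
  2-simplices (14): ABD, ABF, ADJ, AEF, AEG, AGJ, BDG, BEG, BEJ, BFJ, DEF, DEJ, DFG, FGJ

Hence C_0 ≅ Z^7, C_1 ≅ Z^21, C_2 ≅ Z^14.

Boundary ∂_1: C_1 → C_0 maps an edge to its endpoints' difference, ∂[p,q] = q − p.
This gives a 7×21 integer matrix of rank 6; reducing to Smith normal form yields diagonal entries (1,1,1,1,1,1).

∂_2: C_2 → C_1 acts by ∂[p,q,r] = [q,r] − [p,r] + [p,q]. For instance
  ∂DFG = FG − DG + DF,
  ∂BFJ = FJ − BJ + BF.
As a 21×14 matrix over Z this has rank 13, with invariant factors (1,1,1,1,1,1,1,1,1,1,1,1,1).

Now H_k = ker ∂_k / im ∂_{k+1}, so:

  H_0: rank C_0 − rank ∂_1 = 7 − 6 = 1, and the invariant factors of ∂_1 are all 1, so H_0 ≅ Z.
  H_1: rank ker ∂_1 − rank ∂_2 = (21 − 6) − 13 = 2, and the invariant factors of ∂_2 are all 1, so H_1 ≅ Z^2.
  H_2: rank ker ∂_2 − rank ∂_3 = (14 − 13) − 0 = 1, and there is no ∂_3, so H_2 ≅ Z.

As a check, the Euler characteristic is 7 − 21 + 14 = 0, which agrees with 1 − 2 + 1 = 0.

Hence the Betti numbers are b_0 = 1, b_1 = 2, b_2 = 1.

b_0 = 1, b_1 = 2, b_2 = 1.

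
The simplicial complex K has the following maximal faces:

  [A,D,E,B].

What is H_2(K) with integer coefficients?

H_2 ≅ 0.

Take the total order A < B < D < E on the vertex set. Then K (dimension 3) consists of the simplices:

  0-simplices (4): A, B, D, E
  1-simplices (6): AB, AD, AE, BD, BE, DE
  2-simplices (4): ABD, ABE, ADE, BDE
  3-simplices (1): ABDE

Hence C_0 ≅ Z^4, C_1 ≅ Z^6, C_2 ≅ Z^4, C_3 ≅ Z^1.

∂_1: C_1 → C_0 is given by ∂[p,q] = [q] − [p].
This gives a 4×6 integer matrix of rank 3; reducing to Smith normal form yields diagonal entries (1,1,1).

Boundary ∂_2: C_2 → C_1 maps a triangle to the signed sum of its edges. For instance
  ∂ABD = BD − AD + AB,
  ∂ADE = DE − AE + AD.
The resulting 6×4 matrix has rank 3, and its Smith normal form has invariant factors (1,1,1).

Boundary ∂_3: C_3 → C_2 sends each 3-simplex σ to the alternating sum Σ_i (−1)^i (σ with its i-th vertex removed). For instance
  ∂ABDE = BDE − ADE + ABE − ABD.
As a 4×1 matrix over Z this has rank 1, with invariant factors (1).

Now H_k = ker ∂_k / im ∂_{k+1}, so:

  H_2: rank ker ∂_2 − rank ∂_3 = (4 − 3) − 1 = 0, and the invariant factors of ∂_3 are all 1, so H_2 ≅ 0.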